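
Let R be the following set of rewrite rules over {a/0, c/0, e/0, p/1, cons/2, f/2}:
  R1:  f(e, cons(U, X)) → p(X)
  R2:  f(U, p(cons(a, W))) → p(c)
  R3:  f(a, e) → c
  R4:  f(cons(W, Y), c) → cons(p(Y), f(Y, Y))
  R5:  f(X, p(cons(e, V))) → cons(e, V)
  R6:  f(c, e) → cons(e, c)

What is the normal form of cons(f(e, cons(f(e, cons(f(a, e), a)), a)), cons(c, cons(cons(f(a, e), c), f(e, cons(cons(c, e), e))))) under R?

1. cons(f(e, cons(f(e, cons(f(a, e), a)), a)), cons(c, cons(cons(f(a, e), c), f(e, cons(cons(c, e), e)))))  →  cons(p(a), cons(c, cons(cons(f(a, e), c), f(e, cons(cons(c, e), e)))))   [R1 at 1]
2. cons(p(a), cons(c, cons(cons(f(a, e), c), f(e, cons(cons(c, e), e)))))  →  cons(p(a), cons(c, cons(cons(c, c), f(e, cons(cons(c, e), e)))))   [R3 at 2.2.1.1]
3. cons(p(a), cons(c, cons(cons(c, c), f(e, cons(cons(c, e), e)))))  →  cons(p(a), cons(c, cons(cons(c, c), p(e))))   [R1 at 2.2.2]

cons(p(a), cons(c, cons(cons(c, c), p(e))))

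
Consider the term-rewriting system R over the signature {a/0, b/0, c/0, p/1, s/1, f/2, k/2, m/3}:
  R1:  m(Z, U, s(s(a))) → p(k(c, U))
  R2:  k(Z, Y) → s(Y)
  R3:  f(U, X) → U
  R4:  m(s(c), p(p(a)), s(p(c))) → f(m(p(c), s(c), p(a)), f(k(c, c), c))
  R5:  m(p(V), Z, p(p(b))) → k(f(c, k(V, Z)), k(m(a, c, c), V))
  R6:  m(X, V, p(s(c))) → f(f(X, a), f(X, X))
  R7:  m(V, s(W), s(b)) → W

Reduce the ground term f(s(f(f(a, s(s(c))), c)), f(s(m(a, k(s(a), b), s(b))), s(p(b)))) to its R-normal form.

1. f(s(f(f(a, s(s(c))), c)), f(s(m(a, k(s(a), b), s(b))), s(p(b))))  →  s(f(f(a, s(s(c))), c))   [R3 at ε]
2. s(f(f(a, s(s(c))), c))  →  s(f(a, s(s(c))))   [R3 at 1]
3. s(f(a, s(s(c))))  →  s(a)   [R3 at 1]

s(a)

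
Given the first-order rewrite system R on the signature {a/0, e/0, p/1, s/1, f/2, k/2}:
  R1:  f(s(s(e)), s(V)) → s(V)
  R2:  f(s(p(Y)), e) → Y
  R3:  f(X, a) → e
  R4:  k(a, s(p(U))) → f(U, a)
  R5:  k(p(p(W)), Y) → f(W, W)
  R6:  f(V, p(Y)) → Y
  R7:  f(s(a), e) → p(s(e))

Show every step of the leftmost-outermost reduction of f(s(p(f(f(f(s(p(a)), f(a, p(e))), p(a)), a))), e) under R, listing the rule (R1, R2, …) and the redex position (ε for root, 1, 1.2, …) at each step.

1. f(s(p(f(f(f(s(p(a)), f(a, p(e))), p(a)), a))), e)  →  f(f(f(s(p(a)), f(a, p(e))), p(a)), a)   [R2 at ε]
2. f(f(f(s(p(a)), f(a, p(e))), p(a)), a)  →  e   [R3 at ε]

e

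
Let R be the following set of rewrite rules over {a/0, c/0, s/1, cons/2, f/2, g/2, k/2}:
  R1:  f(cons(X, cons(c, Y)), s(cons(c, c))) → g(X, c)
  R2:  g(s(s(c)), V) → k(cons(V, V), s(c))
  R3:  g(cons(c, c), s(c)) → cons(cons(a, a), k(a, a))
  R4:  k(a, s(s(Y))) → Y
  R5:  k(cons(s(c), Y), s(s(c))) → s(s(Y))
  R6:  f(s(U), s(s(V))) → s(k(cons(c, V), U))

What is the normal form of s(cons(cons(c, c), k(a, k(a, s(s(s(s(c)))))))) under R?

s(cons(cons(c, c), c))

1. s(cons(cons(c, c), k(a, k(a, s(s(s(s(c))))))))  →  s(cons(cons(c, c), k(a, s(s(c)))))   [R4 at 1.2.2]
2. s(cons(cons(c, c), k(a, s(s(c)))))  →  s(cons(cons(c, c), c))   [R4 at 1.2]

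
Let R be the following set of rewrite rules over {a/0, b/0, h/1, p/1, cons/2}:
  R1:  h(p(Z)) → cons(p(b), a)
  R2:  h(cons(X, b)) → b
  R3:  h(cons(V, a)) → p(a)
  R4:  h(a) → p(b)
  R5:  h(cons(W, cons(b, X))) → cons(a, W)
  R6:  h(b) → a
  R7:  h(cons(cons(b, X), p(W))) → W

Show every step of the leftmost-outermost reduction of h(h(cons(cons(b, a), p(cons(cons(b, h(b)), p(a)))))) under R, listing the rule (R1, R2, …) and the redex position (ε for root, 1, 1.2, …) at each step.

1. h(h(cons(cons(b, a), p(cons(cons(b, h(b)), p(a))))))  →  h(cons(cons(b, h(b)), p(a)))   [R7 at 1]
2. h(cons(cons(b, h(b)), p(a)))  →  a   [R7 at ε]

a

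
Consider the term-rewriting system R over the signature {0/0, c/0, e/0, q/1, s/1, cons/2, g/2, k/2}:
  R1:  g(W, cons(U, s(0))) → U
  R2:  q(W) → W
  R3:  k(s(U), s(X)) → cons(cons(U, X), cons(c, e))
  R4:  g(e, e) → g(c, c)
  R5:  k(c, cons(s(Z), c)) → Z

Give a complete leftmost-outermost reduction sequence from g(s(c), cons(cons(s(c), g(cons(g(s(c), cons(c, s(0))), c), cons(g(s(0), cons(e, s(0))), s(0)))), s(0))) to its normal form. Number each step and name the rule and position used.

1. g(s(c), cons(cons(s(c), g(cons(g(s(c), cons(c, s(0))), c), cons(g(s(0), cons(e, s(0))), s(0)))), s(0)))  →  cons(s(c), g(cons(g(s(c), cons(c, s(0))), c), cons(g(s(0), cons(e, s(0))), s(0))))   [R1 at ε]
2. cons(s(c), g(cons(g(s(c), cons(c, s(0))), c), cons(g(s(0), cons(e, s(0))), s(0))))  →  cons(s(c), g(s(0), cons(e, s(0))))   [R1 at 2]
3. cons(s(c), g(s(0), cons(e, s(0))))  →  cons(s(c), e)   [R1 at 2]

cons(s(c), e)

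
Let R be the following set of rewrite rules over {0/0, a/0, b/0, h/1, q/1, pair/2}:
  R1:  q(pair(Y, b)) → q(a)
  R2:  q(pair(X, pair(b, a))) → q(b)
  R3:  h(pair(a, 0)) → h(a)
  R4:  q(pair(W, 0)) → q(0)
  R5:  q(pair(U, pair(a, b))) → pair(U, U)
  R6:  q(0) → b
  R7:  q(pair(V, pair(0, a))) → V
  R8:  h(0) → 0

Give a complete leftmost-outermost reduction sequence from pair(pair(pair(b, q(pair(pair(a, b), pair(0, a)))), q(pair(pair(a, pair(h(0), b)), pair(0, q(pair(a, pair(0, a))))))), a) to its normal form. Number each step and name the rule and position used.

pair(pair(pair(b, pair(a, b)), pair(a, pair(0, b))), a)

1. pair(pair(pair(b, q(pair(pair(a, b), pair(0, a)))), q(pair(pair(a, pair(h(0), b)), pair(0, q(pair(a, pair(0, a))))))), a)  →  pair(pair(pair(b, pair(a, b)), q(pair(pair(a, pair(h(0), b)), pair(0, q(pair(a, pair(0, a))))))), a)   [R7 at 1.1.2]
2. pair(pair(pair(b, pair(a, b)), q(pair(pair(a, pair(h(0), b)), pair(0, q(pair(a, pair(0, a))))))), a)  →  pair(pair(pair(b, pair(a, b)), q(pair(pair(a, pair(0, b)), pair(0, q(pair(a, pair(0, a))))))), a)   [R8 at 1.2.1.1.2.1]
3. pair(pair(pair(b, pair(a, b)), q(pair(pair(a, pair(0, b)), pair(0, q(pair(a, pair(0, a))))))), a)  →  pair(pair(pair(b, pair(a, b)), q(pair(pair(a, pair(0, b)), pair(0, a)))), a)   [R7 at 1.2.1.2.2]
4. pair(pair(pair(b, pair(a, b)), q(pair(pair(a, pair(0, b)), pair(0, a)))), a)  →  pair(pair(pair(b, pair(a, b)), pair(a, pair(0, b))), a)   [R7 at 1.2]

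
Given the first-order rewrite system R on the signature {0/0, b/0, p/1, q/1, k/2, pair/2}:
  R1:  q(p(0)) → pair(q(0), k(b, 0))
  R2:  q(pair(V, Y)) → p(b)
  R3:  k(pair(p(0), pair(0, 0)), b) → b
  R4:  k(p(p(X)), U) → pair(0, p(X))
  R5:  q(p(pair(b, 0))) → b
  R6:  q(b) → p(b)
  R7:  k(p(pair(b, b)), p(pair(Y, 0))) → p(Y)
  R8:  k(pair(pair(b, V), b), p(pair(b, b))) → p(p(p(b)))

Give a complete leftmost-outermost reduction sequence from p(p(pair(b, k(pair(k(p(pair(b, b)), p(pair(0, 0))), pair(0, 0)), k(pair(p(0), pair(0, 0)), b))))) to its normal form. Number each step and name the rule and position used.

p(p(pair(b, b)))

1. p(p(pair(b, k(pair(k(p(pair(b, b)), p(pair(0, 0))), pair(0, 0)), k(pair(p(0), pair(0, 0)), b)))))  →  p(p(pair(b, k(pair(p(0), pair(0, 0)), k(pair(p(0), pair(0, 0)), b)))))   [R7 at 1.1.2.1.1]
2. p(p(pair(b, k(pair(p(0), pair(0, 0)), k(pair(p(0), pair(0, 0)), b)))))  →  p(p(pair(b, k(pair(p(0), pair(0, 0)), b))))   [R3 at 1.1.2.2]
3. p(p(pair(b, k(pair(p(0), pair(0, 0)), b))))  →  p(p(pair(b, b)))   [R3 at 1.1.2]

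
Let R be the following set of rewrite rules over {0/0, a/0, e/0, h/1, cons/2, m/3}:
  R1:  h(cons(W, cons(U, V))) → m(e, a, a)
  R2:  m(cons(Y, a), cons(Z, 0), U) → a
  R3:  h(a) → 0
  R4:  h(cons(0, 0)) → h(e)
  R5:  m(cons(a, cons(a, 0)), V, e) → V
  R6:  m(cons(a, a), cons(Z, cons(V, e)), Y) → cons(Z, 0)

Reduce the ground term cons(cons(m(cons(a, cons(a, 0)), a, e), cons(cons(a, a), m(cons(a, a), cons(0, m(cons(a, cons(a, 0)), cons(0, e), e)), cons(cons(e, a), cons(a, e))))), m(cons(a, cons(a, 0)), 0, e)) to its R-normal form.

cons(cons(a, cons(cons(a, a), cons(0, 0))), 0)

1. cons(cons(m(cons(a, cons(a, 0)), a, e), cons(cons(a, a), m(cons(a, a), cons(0, m(cons(a, cons(a, 0)), cons(0, e), e)), cons(cons(e, a), cons(a, e))))), m(cons(a, cons(a, 0)), 0, e))  →  cons(cons(a, cons(cons(a, a), m(cons(a, a), cons(0, m(cons(a, cons(a, 0)), cons(0, e), e)), cons(cons(e, a), cons(a, e))))), m(cons(a, cons(a, 0)), 0, e))   [R5 at 1.1]
2. cons(cons(a, cons(cons(a, a), m(cons(a, a), cons(0, m(cons(a, cons(a, 0)), cons(0, e), e)), cons(cons(e, a), cons(a, e))))), m(cons(a, cons(a, 0)), 0, e))  →  cons(cons(a, cons(cons(a, a), m(cons(a, a), cons(0, cons(0, e)), cons(cons(e, a), cons(a, e))))), m(cons(a, cons(a, 0)), 0, e))   [R5 at 1.2.2.2.2]
3. cons(cons(a, cons(cons(a, a), m(cons(a, a), cons(0, cons(0, e)), cons(cons(e, a), cons(a, e))))), m(cons(a, cons(a, 0)), 0, e))  →  cons(cons(a, cons(cons(a, a), cons(0, 0))), m(cons(a, cons(a, 0)), 0, e))   [R6 at 1.2.2]
4. cons(cons(a, cons(cons(a, a), cons(0, 0))), m(cons(a, cons(a, 0)), 0, e))  →  cons(cons(a, cons(cons(a, a), cons(0, 0))), 0)   [R5 at 2]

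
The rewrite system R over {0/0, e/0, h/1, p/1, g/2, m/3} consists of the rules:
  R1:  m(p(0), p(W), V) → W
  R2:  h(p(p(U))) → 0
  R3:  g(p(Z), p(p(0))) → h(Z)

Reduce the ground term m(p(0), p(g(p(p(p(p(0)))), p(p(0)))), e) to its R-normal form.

1. m(p(0), p(g(p(p(p(p(0)))), p(p(0)))), e)  →  g(p(p(p(p(0)))), p(p(0)))   [R1 at ε]
2. g(p(p(p(p(0)))), p(p(0)))  →  h(p(p(p(0))))   [R3 at ε]
3. h(p(p(p(0))))  →  0   [R2 at ε]

0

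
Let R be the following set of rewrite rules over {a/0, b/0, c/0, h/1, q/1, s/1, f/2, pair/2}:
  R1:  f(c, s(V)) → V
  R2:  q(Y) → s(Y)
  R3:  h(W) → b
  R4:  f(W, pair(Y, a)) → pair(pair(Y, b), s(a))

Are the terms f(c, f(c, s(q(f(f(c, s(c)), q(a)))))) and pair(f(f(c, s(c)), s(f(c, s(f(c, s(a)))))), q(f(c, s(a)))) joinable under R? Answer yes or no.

Reduce t₁ = f(c, f(c, s(q(f(f(c, s(c)), q(a)))))):
1. f(c, f(c, s(q(f(f(c, s(c)), q(a))))))  →  f(c, q(f(f(c, s(c)), q(a))))   [R1 at 2]
2. f(c, q(f(f(c, s(c)), q(a))))  →  f(c, s(f(f(c, s(c)), q(a))))   [R2 at 2]
3. f(c, s(f(f(c, s(c)), q(a))))  →  f(f(c, s(c)), q(a))   [R1 at ε]
4. f(f(c, s(c)), q(a))  →  f(c, q(a))   [R1 at 1]
5. f(c, q(a))  →  f(c, s(a))   [R2 at 2]
6. f(c, s(a))  →  a   [R1 at ε]

Reduce t₂ = pair(f(f(c, s(c)), s(f(c, s(f(c, s(a)))))), q(f(c, s(a)))):
1. pair(f(f(c, s(c)), s(f(c, s(f(c, s(a)))))), q(f(c, s(a))))  →  pair(f(c, s(f(c, s(f(c, s(a)))))), q(f(c, s(a))))   [R1 at 1.1]
2. pair(f(c, s(f(c, s(f(c, s(a)))))), q(f(c, s(a))))  →  pair(f(c, s(f(c, s(a)))), q(f(c, s(a))))   [R1 at 1]
3. pair(f(c, s(f(c, s(a)))), q(f(c, s(a))))  →  pair(f(c, s(a)), q(f(c, s(a))))   [R1 at 1]
4. pair(f(c, s(a)), q(f(c, s(a))))  →  pair(a, q(f(c, s(a))))   [R1 at 1]
5. pair(a, q(f(c, s(a))))  →  pair(a, s(f(c, s(a))))   [R2 at 2]
6. pair(a, s(f(c, s(a))))  →  pair(a, s(a))   [R1 at 2.1]

no — NF(t₁) = a, NF(t₂) = pair(a, s(a))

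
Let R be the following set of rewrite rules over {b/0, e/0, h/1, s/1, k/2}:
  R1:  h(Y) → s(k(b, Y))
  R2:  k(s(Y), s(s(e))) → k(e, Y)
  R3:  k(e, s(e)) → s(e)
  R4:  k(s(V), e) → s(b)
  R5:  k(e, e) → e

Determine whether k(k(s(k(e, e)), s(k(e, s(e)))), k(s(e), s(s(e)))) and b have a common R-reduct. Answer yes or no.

Reduce t₁ = k(k(s(k(e, e)), s(k(e, s(e)))), k(s(e), s(s(e)))):
1. k(k(s(k(e, e)), s(k(e, s(e)))), k(s(e), s(s(e))))  →  k(k(s(e), s(k(e, s(e)))), k(s(e), s(s(e))))   [R5 at 1.1.1]
2. k(k(s(e), s(k(e, s(e)))), k(s(e), s(s(e))))  →  k(k(s(e), s(s(e))), k(s(e), s(s(e))))   [R3 at 1.2.1]
3. k(k(s(e), s(s(e))), k(s(e), s(s(e))))  →  k(k(e, e), k(s(e), s(s(e))))   [R2 at 1]
4. k(k(e, e), k(s(e), s(s(e))))  →  k(e, k(s(e), s(s(e))))   [R5 at 1]
5. k(e, k(s(e), s(s(e))))  →  k(e, k(e, e))   [R2 at 2]
6. k(e, k(e, e))  →  k(e, e)   [R5 at 2]
7. k(e, e)  →  e   [R5 at ε]

Reduce t₂ = b:

no — NF(t₁) = e, NF(t₂) = b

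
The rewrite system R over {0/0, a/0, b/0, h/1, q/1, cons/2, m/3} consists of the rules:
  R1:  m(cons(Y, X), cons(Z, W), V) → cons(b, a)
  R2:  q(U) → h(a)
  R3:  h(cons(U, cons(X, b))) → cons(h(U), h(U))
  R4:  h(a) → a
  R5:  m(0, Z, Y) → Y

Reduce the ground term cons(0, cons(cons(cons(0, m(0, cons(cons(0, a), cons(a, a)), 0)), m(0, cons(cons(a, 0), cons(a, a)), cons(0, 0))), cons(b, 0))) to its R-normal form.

cons(0, cons(cons(cons(0, 0), cons(0, 0)), cons(b, 0)))

1. cons(0, cons(cons(cons(0, m(0, cons(cons(0, a), cons(a, a)), 0)), m(0, cons(cons(a, 0), cons(a, a)), cons(0, 0))), cons(b, 0)))  →  cons(0, cons(cons(cons(0, 0), m(0, cons(cons(a, 0), cons(a, a)), cons(0, 0))), cons(b, 0)))   [R5 at 2.1.1.2]
2. cons(0, cons(cons(cons(0, 0), m(0, cons(cons(a, 0), cons(a, a)), cons(0, 0))), cons(b, 0)))  →  cons(0, cons(cons(cons(0, 0), cons(0, 0)), cons(b, 0)))   [R5 at 2.1.2]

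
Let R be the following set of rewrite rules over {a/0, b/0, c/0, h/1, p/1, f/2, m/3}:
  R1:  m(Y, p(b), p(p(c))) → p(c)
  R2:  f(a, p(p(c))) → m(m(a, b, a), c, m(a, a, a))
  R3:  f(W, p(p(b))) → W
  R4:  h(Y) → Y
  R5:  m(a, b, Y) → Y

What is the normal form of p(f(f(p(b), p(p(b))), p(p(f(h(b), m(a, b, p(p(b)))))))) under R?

1. p(f(f(p(b), p(p(b))), p(p(f(h(b), m(a, b, p(p(b))))))))  →  p(f(p(b), p(p(f(h(b), m(a, b, p(p(b))))))))   [R3 at 1.1]
2. p(f(p(b), p(p(f(h(b), m(a, b, p(p(b))))))))  →  p(f(p(b), p(p(f(b, m(a, b, p(p(b))))))))   [R4 at 1.2.1.1.1]
3. p(f(p(b), p(p(f(b, m(a, b, p(p(b))))))))  →  p(f(p(b), p(p(f(b, p(p(b)))))))   [R5 at 1.2.1.1.2]
4. p(f(p(b), p(p(f(b, p(p(b)))))))  →  p(f(p(b), p(p(b))))   [R3 at 1.2.1.1]
5. p(f(p(b), p(p(b))))  →  p(p(b))   [R3 at 1]

p(p(b))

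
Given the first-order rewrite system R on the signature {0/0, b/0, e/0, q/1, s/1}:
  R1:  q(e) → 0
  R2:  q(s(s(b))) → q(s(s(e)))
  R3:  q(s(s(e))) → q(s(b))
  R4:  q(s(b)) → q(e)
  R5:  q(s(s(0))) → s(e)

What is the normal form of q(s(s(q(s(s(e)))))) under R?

s(e)

1. q(s(s(q(s(s(e))))))  →  q(s(s(q(s(b)))))   [R3 at 1.1.1]
2. q(s(s(q(s(b)))))  →  q(s(s(q(e))))   [R4 at 1.1.1]
3. q(s(s(q(e))))  →  q(s(s(0)))   [R1 at 1.1.1]
4. q(s(s(0)))  →  s(e)   [R5 at ε]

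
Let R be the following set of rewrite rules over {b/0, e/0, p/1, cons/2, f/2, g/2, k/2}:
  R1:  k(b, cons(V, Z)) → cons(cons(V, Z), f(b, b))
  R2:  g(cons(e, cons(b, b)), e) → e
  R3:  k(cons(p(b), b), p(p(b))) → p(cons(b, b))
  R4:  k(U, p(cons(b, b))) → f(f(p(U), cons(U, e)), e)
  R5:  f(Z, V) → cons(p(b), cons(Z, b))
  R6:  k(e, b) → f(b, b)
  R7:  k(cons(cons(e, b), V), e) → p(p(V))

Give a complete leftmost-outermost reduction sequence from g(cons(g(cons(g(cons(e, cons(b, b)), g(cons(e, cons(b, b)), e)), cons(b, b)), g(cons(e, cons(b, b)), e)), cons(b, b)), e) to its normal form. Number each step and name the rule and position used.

e

1. g(cons(g(cons(g(cons(e, cons(b, b)), g(cons(e, cons(b, b)), e)), cons(b, b)), g(cons(e, cons(b, b)), e)), cons(b, b)), e)  →  g(cons(g(cons(g(cons(e, cons(b, b)), e), cons(b, b)), g(cons(e, cons(b, b)), e)), cons(b, b)), e)   [R2 at 1.1.1.1.2]
2. g(cons(g(cons(g(cons(e, cons(b, b)), e), cons(b, b)), g(cons(e, cons(b, b)), e)), cons(b, b)), e)  →  g(cons(g(cons(e, cons(b, b)), g(cons(e, cons(b, b)), e)), cons(b, b)), e)   [R2 at 1.1.1.1]
3. g(cons(g(cons(e, cons(b, b)), g(cons(e, cons(b, b)), e)), cons(b, b)), e)  →  g(cons(g(cons(e, cons(b, b)), e), cons(b, b)), e)   [R2 at 1.1.2]
4. g(cons(g(cons(e, cons(b, b)), e), cons(b, b)), e)  →  g(cons(e, cons(b, b)), e)   [R2 at 1.1]
5. g(cons(e, cons(b, b)), e)  →  e   [R2 at ε]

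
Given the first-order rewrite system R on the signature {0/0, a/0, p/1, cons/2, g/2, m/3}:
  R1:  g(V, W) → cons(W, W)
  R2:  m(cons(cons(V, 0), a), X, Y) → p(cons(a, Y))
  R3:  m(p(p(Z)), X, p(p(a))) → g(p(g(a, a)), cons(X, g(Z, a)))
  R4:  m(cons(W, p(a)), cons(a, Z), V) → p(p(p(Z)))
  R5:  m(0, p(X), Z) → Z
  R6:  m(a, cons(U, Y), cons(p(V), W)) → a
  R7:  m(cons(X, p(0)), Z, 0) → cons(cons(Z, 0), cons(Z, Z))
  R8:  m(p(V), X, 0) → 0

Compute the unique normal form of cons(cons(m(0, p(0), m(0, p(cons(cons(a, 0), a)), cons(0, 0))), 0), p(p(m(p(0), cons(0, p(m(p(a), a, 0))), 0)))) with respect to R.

cons(cons(cons(0, 0), 0), p(p(0)))

1. cons(cons(m(0, p(0), m(0, p(cons(cons(a, 0), a)), cons(0, 0))), 0), p(p(m(p(0), cons(0, p(m(p(a), a, 0))), 0))))  →  cons(cons(m(0, p(cons(cons(a, 0), a)), cons(0, 0)), 0), p(p(m(p(0), cons(0, p(m(p(a), a, 0))), 0))))   [R5 at 1.1]
2. cons(cons(m(0, p(cons(cons(a, 0), a)), cons(0, 0)), 0), p(p(m(p(0), cons(0, p(m(p(a), a, 0))), 0))))  →  cons(cons(cons(0, 0), 0), p(p(m(p(0), cons(0, p(m(p(a), a, 0))), 0))))   [R5 at 1.1]
3. cons(cons(cons(0, 0), 0), p(p(m(p(0), cons(0, p(m(p(a), a, 0))), 0))))  →  cons(cons(cons(0, 0), 0), p(p(0)))   [R8 at 2.1.1]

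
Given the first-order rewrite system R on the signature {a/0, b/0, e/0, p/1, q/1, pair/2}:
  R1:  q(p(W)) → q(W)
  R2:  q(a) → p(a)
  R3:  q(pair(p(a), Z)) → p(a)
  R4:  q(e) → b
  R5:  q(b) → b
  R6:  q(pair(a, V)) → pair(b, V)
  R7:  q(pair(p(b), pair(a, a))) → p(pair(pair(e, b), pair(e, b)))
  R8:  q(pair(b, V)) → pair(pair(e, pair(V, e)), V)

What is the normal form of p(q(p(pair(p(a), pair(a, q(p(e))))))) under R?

p(p(a))

1. p(q(p(pair(p(a), pair(a, q(p(e)))))))  →  p(q(pair(p(a), pair(a, q(p(e))))))   [R1 at 1]
2. p(q(pair(p(a), pair(a, q(p(e))))))  →  p(p(a))   [R3 at 1]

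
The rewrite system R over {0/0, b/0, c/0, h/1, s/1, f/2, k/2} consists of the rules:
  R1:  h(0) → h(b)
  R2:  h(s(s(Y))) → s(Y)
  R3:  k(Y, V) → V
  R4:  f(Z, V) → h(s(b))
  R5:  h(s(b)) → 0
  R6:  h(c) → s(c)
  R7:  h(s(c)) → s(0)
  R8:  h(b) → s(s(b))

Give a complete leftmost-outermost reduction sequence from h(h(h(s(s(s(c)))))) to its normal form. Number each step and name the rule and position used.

s(0)

1. h(h(h(s(s(s(c))))))  →  h(h(s(s(c))))   [R2 at 1.1]
2. h(h(s(s(c))))  →  h(s(c))   [R2 at 1]
3. h(s(c))  →  s(0)   [R7 at ε]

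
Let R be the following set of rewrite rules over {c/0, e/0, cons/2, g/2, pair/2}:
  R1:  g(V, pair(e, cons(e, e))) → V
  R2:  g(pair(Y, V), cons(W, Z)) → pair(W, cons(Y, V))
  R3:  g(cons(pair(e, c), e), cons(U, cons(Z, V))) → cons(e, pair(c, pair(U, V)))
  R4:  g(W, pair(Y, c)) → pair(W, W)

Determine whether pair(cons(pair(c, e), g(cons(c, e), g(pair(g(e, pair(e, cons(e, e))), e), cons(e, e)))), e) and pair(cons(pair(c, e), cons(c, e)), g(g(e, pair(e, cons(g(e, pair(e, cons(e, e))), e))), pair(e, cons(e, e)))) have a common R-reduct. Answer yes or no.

yes — NF(t₁) = pair(cons(pair(c, e), cons(c, e)), e), NF(t₂) = pair(cons(pair(c, e), cons(c, e)), e)

Reduce t₁ = pair(cons(pair(c, e), g(cons(c, e), g(pair(g(e, pair(e, cons(e, e))), e), cons(e, e)))), e):
1. pair(cons(pair(c, e), g(cons(c, e), g(pair(g(e, pair(e, cons(e, e))), e), cons(e, e)))), e)  →  pair(cons(pair(c, e), g(cons(c, e), pair(e, cons(g(e, pair(e, cons(e, e))), e)))), e)   [R2 at 1.2.2]
2. pair(cons(pair(c, e), g(cons(c, e), pair(e, cons(g(e, pair(e, cons(e, e))), e)))), e)  →  pair(cons(pair(c, e), g(cons(c, e), pair(e, cons(e, e)))), e)   [R1 at 1.2.2.2.1]
3. pair(cons(pair(c, e), g(cons(c, e), pair(e, cons(e, e)))), e)  →  pair(cons(pair(c, e), cons(c, e)), e)   [R1 at 1.2]

Reduce t₂ = pair(cons(pair(c, e), cons(c, e)), g(g(e, pair(e, cons(g(e, pair(e, cons(e, e))), e))), pair(e, cons(e, e)))):
1. pair(cons(pair(c, e), cons(c, e)), g(g(e, pair(e, cons(g(e, pair(e, cons(e, e))), e))), pair(e, cons(e, e))))  →  pair(cons(pair(c, e), cons(c, e)), g(e, pair(e, cons(g(e, pair(e, cons(e, e))), e))))   [R1 at 2]
2. pair(cons(pair(c, e), cons(c, e)), g(e, pair(e, cons(g(e, pair(e, cons(e, e))), e))))  →  pair(cons(pair(c, e), cons(c, e)), g(e, pair(e, cons(e, e))))   [R1 at 2.2.2.1]
3. pair(cons(pair(c, e), cons(c, e)), g(e, pair(e, cons(e, e))))  →  pair(cons(pair(c, e), cons(c, e)), e)   [R1 at 2]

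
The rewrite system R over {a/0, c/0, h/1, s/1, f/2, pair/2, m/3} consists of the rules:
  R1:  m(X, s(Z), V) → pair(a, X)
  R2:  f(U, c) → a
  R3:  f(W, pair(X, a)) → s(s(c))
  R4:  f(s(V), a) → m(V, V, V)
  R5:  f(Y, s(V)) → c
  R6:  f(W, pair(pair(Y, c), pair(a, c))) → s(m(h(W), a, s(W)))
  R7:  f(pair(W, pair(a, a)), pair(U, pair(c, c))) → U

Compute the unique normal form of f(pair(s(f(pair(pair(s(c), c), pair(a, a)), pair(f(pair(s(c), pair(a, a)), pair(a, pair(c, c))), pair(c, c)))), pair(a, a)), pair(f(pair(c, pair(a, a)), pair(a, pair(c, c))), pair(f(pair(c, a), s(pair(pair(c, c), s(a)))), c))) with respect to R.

1. f(pair(s(f(pair(pair(s(c), c), pair(a, a)), pair(f(pair(s(c), pair(a, a)), pair(a, pair(c, c))), pair(c, c)))), pair(a, a)), pair(f(pair(c, pair(a, a)), pair(a, pair(c, c))), pair(f(pair(c, a), s(pair(pair(c, c), s(a)))), c)))  →  f(pair(s(f(pair(s(c), pair(a, a)), pair(a, pair(c, c)))), pair(a, a)), pair(f(pair(c, pair(a, a)), pair(a, pair(c, c))), pair(f(pair(c, a), s(pair(pair(c, c), s(a)))), c)))   [R7 at 1.1.1]
2. f(pair(s(f(pair(s(c), pair(a, a)), pair(a, pair(c, c)))), pair(a, a)), pair(f(pair(c, pair(a, a)), pair(a, pair(c, c))), pair(f(pair(c, a), s(pair(pair(c, c), s(a)))), c)))  →  f(pair(s(a), pair(a, a)), pair(f(pair(c, pair(a, a)), pair(a, pair(c, c))), pair(f(pair(c, a), s(pair(pair(c, c), s(a)))), c)))   [R7 at 1.1.1]
3. f(pair(s(a), pair(a, a)), pair(f(pair(c, pair(a, a)), pair(a, pair(c, c))), pair(f(pair(c, a), s(pair(pair(c, c), s(a)))), c)))  →  f(pair(s(a), pair(a, a)), pair(a, pair(f(pair(c, a), s(pair(pair(c, c), s(a)))), c)))   [R7 at 2.1]
4. f(pair(s(a), pair(a, a)), pair(a, pair(f(pair(c, a), s(pair(pair(c, c), s(a)))), c)))  →  f(pair(s(a), pair(a, a)), pair(a, pair(c, c)))   [R5 at 2.2.1]
5. f(pair(s(a), pair(a, a)), pair(a, pair(c, c)))  →  a   [R7 at ε]

a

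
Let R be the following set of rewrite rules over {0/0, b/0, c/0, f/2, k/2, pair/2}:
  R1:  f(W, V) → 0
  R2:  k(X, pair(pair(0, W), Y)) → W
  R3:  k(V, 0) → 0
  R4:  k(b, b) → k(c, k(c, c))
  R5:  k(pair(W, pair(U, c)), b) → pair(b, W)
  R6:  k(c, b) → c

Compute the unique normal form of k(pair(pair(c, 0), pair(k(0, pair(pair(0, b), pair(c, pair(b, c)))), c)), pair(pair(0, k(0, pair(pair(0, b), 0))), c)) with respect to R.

1. k(pair(pair(c, 0), pair(k(0, pair(pair(0, b), pair(c, pair(b, c)))), c)), pair(pair(0, k(0, pair(pair(0, b), 0))), c))  →  k(0, pair(pair(0, b), 0))   [R2 at ε]
2. k(0, pair(pair(0, b), 0))  →  b   [R2 at ε]

b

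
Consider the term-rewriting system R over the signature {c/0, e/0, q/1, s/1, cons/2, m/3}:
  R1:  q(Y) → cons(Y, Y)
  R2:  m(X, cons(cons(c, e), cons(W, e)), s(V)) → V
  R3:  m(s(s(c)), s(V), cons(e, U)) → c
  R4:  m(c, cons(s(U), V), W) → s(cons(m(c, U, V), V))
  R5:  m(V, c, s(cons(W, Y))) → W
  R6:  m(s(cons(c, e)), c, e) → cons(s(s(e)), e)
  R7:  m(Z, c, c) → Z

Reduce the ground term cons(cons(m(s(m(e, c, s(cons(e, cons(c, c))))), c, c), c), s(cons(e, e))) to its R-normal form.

cons(cons(s(e), c), s(cons(e, e)))

1. cons(cons(m(s(m(e, c, s(cons(e, cons(c, c))))), c, c), c), s(cons(e, e)))  →  cons(cons(s(m(e, c, s(cons(e, cons(c, c))))), c), s(cons(e, e)))   [R7 at 1.1]
2. cons(cons(s(m(e, c, s(cons(e, cons(c, c))))), c), s(cons(e, e)))  →  cons(cons(s(e), c), s(cons(e, e)))   [R5 at 1.1.1]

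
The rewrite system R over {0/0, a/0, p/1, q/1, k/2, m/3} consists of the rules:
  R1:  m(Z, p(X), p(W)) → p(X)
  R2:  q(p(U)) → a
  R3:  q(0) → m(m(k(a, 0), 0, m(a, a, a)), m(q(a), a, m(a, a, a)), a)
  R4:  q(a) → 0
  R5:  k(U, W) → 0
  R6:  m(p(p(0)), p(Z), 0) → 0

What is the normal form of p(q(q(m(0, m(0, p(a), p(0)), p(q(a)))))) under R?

1. p(q(q(m(0, m(0, p(a), p(0)), p(q(a))))))  →  p(q(q(m(0, p(a), p(q(a))))))   [R1 at 1.1.1.2]
2. p(q(q(m(0, p(a), p(q(a))))))  →  p(q(q(p(a))))   [R1 at 1.1.1]
3. p(q(q(p(a))))  →  p(q(a))   [R2 at 1.1]
4. p(q(a))  →  p(0)   [R4 at 1]

p(0)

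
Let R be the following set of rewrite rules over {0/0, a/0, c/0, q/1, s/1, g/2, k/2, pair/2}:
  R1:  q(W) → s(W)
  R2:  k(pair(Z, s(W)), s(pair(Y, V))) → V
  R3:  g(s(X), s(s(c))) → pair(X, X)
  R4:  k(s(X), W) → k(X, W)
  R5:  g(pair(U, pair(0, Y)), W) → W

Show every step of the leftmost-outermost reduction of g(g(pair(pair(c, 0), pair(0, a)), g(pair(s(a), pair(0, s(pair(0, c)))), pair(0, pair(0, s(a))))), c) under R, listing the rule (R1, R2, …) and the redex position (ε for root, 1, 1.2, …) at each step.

1. g(g(pair(pair(c, 0), pair(0, a)), g(pair(s(a), pair(0, s(pair(0, c)))), pair(0, pair(0, s(a))))), c)  →  g(g(pair(s(a), pair(0, s(pair(0, c)))), pair(0, pair(0, s(a)))), c)   [R5 at 1]
2. g(g(pair(s(a), pair(0, s(pair(0, c)))), pair(0, pair(0, s(a)))), c)  →  g(pair(0, pair(0, s(a))), c)   [R5 at 1]
3. g(pair(0, pair(0, s(a))), c)  →  c   [R5 at ε]

c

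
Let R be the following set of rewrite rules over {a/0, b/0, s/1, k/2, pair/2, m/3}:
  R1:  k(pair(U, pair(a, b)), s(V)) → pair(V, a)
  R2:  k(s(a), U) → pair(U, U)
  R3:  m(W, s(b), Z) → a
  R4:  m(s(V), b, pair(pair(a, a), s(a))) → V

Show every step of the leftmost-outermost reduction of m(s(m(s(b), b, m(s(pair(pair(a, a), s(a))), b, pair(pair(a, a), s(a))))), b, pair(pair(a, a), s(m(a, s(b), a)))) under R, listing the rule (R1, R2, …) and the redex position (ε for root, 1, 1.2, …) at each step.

1. m(s(m(s(b), b, m(s(pair(pair(a, a), s(a))), b, pair(pair(a, a), s(a))))), b, pair(pair(a, a), s(m(a, s(b), a))))  →  m(s(m(s(b), b, pair(pair(a, a), s(a)))), b, pair(pair(a, a), s(m(a, s(b), a))))   [R4 at 1.1.3]
2. m(s(m(s(b), b, pair(pair(a, a), s(a)))), b, pair(pair(a, a), s(m(a, s(b), a))))  →  m(s(b), b, pair(pair(a, a), s(m(a, s(b), a))))   [R4 at 1.1]
3. m(s(b), b, pair(pair(a, a), s(m(a, s(b), a))))  →  m(s(b), b, pair(pair(a, a), s(a)))   [R3 at 3.2.1]
4. m(s(b), b, pair(pair(a, a), s(a)))  →  b   [R4 at ε]

b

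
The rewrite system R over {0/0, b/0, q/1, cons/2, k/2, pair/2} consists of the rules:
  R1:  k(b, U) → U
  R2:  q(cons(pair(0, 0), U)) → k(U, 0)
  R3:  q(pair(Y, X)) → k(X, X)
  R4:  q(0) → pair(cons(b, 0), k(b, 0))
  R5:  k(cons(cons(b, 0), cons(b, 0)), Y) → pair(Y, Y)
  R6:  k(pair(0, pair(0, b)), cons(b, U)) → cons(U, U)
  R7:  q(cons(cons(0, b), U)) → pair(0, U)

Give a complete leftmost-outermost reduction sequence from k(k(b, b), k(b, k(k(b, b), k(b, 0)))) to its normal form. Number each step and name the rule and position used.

1. k(k(b, b), k(b, k(k(b, b), k(b, 0))))  →  k(b, k(b, k(k(b, b), k(b, 0))))   [R1 at 1]
2. k(b, k(b, k(k(b, b), k(b, 0))))  →  k(b, k(k(b, b), k(b, 0)))   [R1 at ε]
3. k(b, k(k(b, b), k(b, 0)))  →  k(k(b, b), k(b, 0))   [R1 at ε]
4. k(k(b, b), k(b, 0))  →  k(b, k(b, 0))   [R1 at 1]
5. k(b, k(b, 0))  →  k(b, 0)   [R1 at ε]
6. k(b, 0)  →  0   [R1 at ε]

0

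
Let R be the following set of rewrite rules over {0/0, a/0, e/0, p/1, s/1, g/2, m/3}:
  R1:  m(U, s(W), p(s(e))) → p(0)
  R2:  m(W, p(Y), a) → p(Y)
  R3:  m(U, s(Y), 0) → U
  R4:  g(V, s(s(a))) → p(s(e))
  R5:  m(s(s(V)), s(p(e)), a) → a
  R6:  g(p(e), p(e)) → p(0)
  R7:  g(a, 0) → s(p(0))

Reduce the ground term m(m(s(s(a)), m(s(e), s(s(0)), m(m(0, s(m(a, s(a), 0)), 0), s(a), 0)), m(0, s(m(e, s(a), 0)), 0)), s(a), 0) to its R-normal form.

s(s(a))

1. m(m(s(s(a)), m(s(e), s(s(0)), m(m(0, s(m(a, s(a), 0)), 0), s(a), 0)), m(0, s(m(e, s(a), 0)), 0)), s(a), 0)  →  m(s(s(a)), m(s(e), s(s(0)), m(m(0, s(m(a, s(a), 0)), 0), s(a), 0)), m(0, s(m(e, s(a), 0)), 0))   [R3 at ε]
2. m(s(s(a)), m(s(e), s(s(0)), m(m(0, s(m(a, s(a), 0)), 0), s(a), 0)), m(0, s(m(e, s(a), 0)), 0))  →  m(s(s(a)), m(s(e), s(s(0)), m(0, s(m(a, s(a), 0)), 0)), m(0, s(m(e, s(a), 0)), 0))   [R3 at 2.3]
3. m(s(s(a)), m(s(e), s(s(0)), m(0, s(m(a, s(a), 0)), 0)), m(0, s(m(e, s(a), 0)), 0))  →  m(s(s(a)), m(s(e), s(s(0)), 0), m(0, s(m(e, s(a), 0)), 0))   [R3 at 2.3]
4. m(s(s(a)), m(s(e), s(s(0)), 0), m(0, s(m(e, s(a), 0)), 0))  →  m(s(s(a)), s(e), m(0, s(m(e, s(a), 0)), 0))   [R3 at 2]
5. m(s(s(a)), s(e), m(0, s(m(e, s(a), 0)), 0))  →  m(s(s(a)), s(e), 0)   [R3 at 3]
6. m(s(s(a)), s(e), 0)  →  s(s(a))   [R3 at ε]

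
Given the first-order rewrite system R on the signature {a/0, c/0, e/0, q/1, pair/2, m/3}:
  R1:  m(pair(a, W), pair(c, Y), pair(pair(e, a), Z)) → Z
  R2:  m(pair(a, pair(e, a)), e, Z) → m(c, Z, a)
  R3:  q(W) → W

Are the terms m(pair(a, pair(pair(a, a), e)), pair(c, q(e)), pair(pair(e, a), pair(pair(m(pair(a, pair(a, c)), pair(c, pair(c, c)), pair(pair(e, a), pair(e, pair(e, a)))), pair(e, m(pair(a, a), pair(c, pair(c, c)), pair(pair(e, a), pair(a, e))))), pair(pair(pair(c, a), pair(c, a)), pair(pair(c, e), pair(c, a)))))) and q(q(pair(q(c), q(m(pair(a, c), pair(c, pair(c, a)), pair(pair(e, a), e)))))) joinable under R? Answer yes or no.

no — NF(t₁) = pair(pair(pair(e, pair(e, a)), pair(e, pair(a, e))), pair(pair(pair(c, a), pair(c, a)), pair(pair(c, e), pair(c, a)))), NF(t₂) = pair(c, e)

Reduce t₁ = m(pair(a, pair(pair(a, a), e)), pair(c, q(e)), pair(pair(e, a), pair(pair(m(pair(a, pair(a, c)), pair(c, pair(c, c)), pair(pair(e, a), pair(e, pair(e, a)))), pair(e, m(pair(a, a), pair(c, pair(c, c)), pair(pair(e, a), pair(a, e))))), pair(pair(pair(c, a), pair(c, a)), pair(pair(c, e), pair(c, a)))))):
1. m(pair(a, pair(pair(a, a), e)), pair(c, q(e)), pair(pair(e, a), pair(pair(m(pair(a, pair(a, c)), pair(c, pair(c, c)), pair(pair(e, a), pair(e, pair(e, a)))), pair(e, m(pair(a, a), pair(c, pair(c, c)), pair(pair(e, a), pair(a, e))))), pair(pair(pair(c, a), pair(c, a)), pair(pair(c, e), pair(c, a))))))  →  pair(pair(m(pair(a, pair(a, c)), pair(c, pair(c, c)), pair(pair(e, a), pair(e, pair(e, a)))), pair(e, m(pair(a, a), pair(c, pair(c, c)), pair(pair(e, a), pair(a, e))))), pair(pair(pair(c, a), pair(c, a)), pair(pair(c, e), pair(c, a))))   [R1 at ε]
2. pair(pair(m(pair(a, pair(a, c)), pair(c, pair(c, c)), pair(pair(e, a), pair(e, pair(e, a)))), pair(e, m(pair(a, a), pair(c, pair(c, c)), pair(pair(e, a), pair(a, e))))), pair(pair(pair(c, a), pair(c, a)), pair(pair(c, e), pair(c, a))))  →  pair(pair(pair(e, pair(e, a)), pair(e, m(pair(a, a), pair(c, pair(c, c)), pair(pair(e, a), pair(a, e))))), pair(pair(pair(c, a), pair(c, a)), pair(pair(c, e), pair(c, a))))   [R1 at 1.1]
3. pair(pair(pair(e, pair(e, a)), pair(e, m(pair(a, a), pair(c, pair(c, c)), pair(pair(e, a), pair(a, e))))), pair(pair(pair(c, a), pair(c, a)), pair(pair(c, e), pair(c, a))))  →  pair(pair(pair(e, pair(e, a)), pair(e, pair(a, e))), pair(pair(pair(c, a), pair(c, a)), pair(pair(c, e), pair(c, a))))   [R1 at 1.2.2]

Reduce t₂ = q(q(pair(q(c), q(m(pair(a, c), pair(c, pair(c, a)), pair(pair(e, a), e)))))):
1. q(q(pair(q(c), q(m(pair(a, c), pair(c, pair(c, a)), pair(pair(e, a), e))))))  →  q(pair(q(c), q(m(pair(a, c), pair(c, pair(c, a)), pair(pair(e, a), e)))))   [R3 at ε]
2. q(pair(q(c), q(m(pair(a, c), pair(c, pair(c, a)), pair(pair(e, a), e)))))  →  pair(q(c), q(m(pair(a, c), pair(c, pair(c, a)), pair(pair(e, a), e))))   [R3 at ε]
3. pair(q(c), q(m(pair(a, c), pair(c, pair(c, a)), pair(pair(e, a), e))))  →  pair(c, q(m(pair(a, c), pair(c, pair(c, a)), pair(pair(e, a), e))))   [R3 at 1]
4. pair(c, q(m(pair(a, c), pair(c, pair(c, a)), pair(pair(e, a), e))))  →  pair(c, m(pair(a, c), pair(c, pair(c, a)), pair(pair(e, a), e)))   [R3 at 2]
5. pair(c, m(pair(a, c), pair(c, pair(c, a)), pair(pair(e, a), e)))  →  pair(c, e)   [R1 at 2]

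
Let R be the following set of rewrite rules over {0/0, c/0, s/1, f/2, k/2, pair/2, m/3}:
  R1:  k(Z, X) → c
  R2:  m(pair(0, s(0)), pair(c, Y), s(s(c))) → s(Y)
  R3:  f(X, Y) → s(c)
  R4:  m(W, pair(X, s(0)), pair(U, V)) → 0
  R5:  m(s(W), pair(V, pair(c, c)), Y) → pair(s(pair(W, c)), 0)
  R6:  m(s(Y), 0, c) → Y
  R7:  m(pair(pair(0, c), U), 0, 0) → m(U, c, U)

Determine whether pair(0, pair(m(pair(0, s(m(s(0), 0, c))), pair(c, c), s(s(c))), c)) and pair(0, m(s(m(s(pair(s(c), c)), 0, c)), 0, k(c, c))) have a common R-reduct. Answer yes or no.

Reduce t₁ = pair(0, pair(m(pair(0, s(m(s(0), 0, c))), pair(c, c), s(s(c))), c)):
1. pair(0, pair(m(pair(0, s(m(s(0), 0, c))), pair(c, c), s(s(c))), c))  →  pair(0, pair(m(pair(0, s(0)), pair(c, c), s(s(c))), c))   [R6 at 2.1.1.2.1]
2. pair(0, pair(m(pair(0, s(0)), pair(c, c), s(s(c))), c))  →  pair(0, pair(s(c), c))   [R2 at 2.1]

Reduce t₂ = pair(0, m(s(m(s(pair(s(c), c)), 0, c)), 0, k(c, c))):
1. pair(0, m(s(m(s(pair(s(c), c)), 0, c)), 0, k(c, c)))  →  pair(0, m(s(pair(s(c), c)), 0, k(c, c)))   [R6 at 2.1.1]
2. pair(0, m(s(pair(s(c), c)), 0, k(c, c)))  →  pair(0, m(s(pair(s(c), c)), 0, c))   [R1 at 2.3]
3. pair(0, m(s(pair(s(c), c)), 0, c))  →  pair(0, pair(s(c), c))   [R6 at 2]

yes — NF(t₁) = pair(0, pair(s(c), c)), NF(t₂) = pair(0, pair(s(c), c))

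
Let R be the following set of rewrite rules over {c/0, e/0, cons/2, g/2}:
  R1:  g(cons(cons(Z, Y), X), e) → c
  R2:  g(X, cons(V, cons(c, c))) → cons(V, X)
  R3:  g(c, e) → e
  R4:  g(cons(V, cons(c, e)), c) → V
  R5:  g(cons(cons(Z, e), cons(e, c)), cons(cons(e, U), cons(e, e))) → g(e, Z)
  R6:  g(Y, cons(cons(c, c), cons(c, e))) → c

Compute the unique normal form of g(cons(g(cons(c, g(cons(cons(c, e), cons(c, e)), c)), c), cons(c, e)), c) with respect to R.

1. g(cons(g(cons(c, g(cons(cons(c, e), cons(c, e)), c)), c), cons(c, e)), c)  →  g(cons(c, g(cons(cons(c, e), cons(c, e)), c)), c)   [R4 at ε]
2. g(cons(c, g(cons(cons(c, e), cons(c, e)), c)), c)  →  g(cons(c, cons(c, e)), c)   [R4 at 1.2]
3. g(cons(c, cons(c, e)), c)  →  c   [R4 at ε]

c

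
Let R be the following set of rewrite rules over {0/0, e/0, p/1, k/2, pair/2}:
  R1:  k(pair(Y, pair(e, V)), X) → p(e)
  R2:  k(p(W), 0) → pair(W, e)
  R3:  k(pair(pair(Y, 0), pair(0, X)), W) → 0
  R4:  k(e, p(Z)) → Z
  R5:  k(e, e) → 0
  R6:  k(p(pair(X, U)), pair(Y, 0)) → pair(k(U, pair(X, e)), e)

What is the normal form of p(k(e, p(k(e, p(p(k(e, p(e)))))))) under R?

1. p(k(e, p(k(e, p(p(k(e, p(e))))))))  →  p(k(e, p(p(k(e, p(e))))))   [R4 at 1]
2. p(k(e, p(p(k(e, p(e))))))  →  p(p(k(e, p(e))))   [R4 at 1]
3. p(p(k(e, p(e))))  →  p(p(e))   [R4 at 1.1]

p(p(e))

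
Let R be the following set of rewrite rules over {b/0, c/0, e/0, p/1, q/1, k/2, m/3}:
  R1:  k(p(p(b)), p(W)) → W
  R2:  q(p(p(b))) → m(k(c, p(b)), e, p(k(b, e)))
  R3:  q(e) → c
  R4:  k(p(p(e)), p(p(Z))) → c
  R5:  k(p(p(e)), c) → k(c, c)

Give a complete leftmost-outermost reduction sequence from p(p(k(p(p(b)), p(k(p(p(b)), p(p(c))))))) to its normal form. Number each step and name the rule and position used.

p(p(p(c)))

1. p(p(k(p(p(b)), p(k(p(p(b)), p(p(c)))))))  →  p(p(k(p(p(b)), p(p(c)))))   [R1 at 1.1]
2. p(p(k(p(p(b)), p(p(c)))))  →  p(p(p(c)))   [R1 at 1.1]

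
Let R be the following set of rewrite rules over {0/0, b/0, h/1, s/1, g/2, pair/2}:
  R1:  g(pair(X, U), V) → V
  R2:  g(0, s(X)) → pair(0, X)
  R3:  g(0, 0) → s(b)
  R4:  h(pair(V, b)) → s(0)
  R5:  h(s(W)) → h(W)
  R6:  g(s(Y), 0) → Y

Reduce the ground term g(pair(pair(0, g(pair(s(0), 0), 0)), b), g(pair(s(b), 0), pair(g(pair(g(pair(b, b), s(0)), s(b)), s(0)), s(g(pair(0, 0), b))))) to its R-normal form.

1. g(pair(pair(0, g(pair(s(0), 0), 0)), b), g(pair(s(b), 0), pair(g(pair(g(pair(b, b), s(0)), s(b)), s(0)), s(g(pair(0, 0), b)))))  →  g(pair(s(b), 0), pair(g(pair(g(pair(b, b), s(0)), s(b)), s(0)), s(g(pair(0, 0), b))))   [R1 at ε]
2. g(pair(s(b), 0), pair(g(pair(g(pair(b, b), s(0)), s(b)), s(0)), s(g(pair(0, 0), b))))  →  pair(g(pair(g(pair(b, b), s(0)), s(b)), s(0)), s(g(pair(0, 0), b)))   [R1 at ε]
3. pair(g(pair(g(pair(b, b), s(0)), s(b)), s(0)), s(g(pair(0, 0), b)))  →  pair(s(0), s(g(pair(0, 0), b)))   [R1 at 1]
4. pair(s(0), s(g(pair(0, 0), b)))  →  pair(s(0), s(b))   [R1 at 2.1]

pair(s(0), s(b))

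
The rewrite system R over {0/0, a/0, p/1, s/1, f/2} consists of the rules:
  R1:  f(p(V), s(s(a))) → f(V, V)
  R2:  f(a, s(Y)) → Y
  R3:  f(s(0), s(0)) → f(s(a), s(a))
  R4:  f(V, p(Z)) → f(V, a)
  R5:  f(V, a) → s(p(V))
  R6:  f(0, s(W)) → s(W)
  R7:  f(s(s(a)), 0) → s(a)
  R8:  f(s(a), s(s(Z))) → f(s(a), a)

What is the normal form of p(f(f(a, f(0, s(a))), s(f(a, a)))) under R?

p(s(p(a)))

1. p(f(f(a, f(0, s(a))), s(f(a, a))))  →  p(f(f(a, s(a)), s(f(a, a))))   [R6 at 1.1.2]
2. p(f(f(a, s(a)), s(f(a, a))))  →  p(f(a, s(f(a, a))))   [R2 at 1.1]
3. p(f(a, s(f(a, a))))  →  p(f(a, a))   [R2 at 1]
4. p(f(a, a))  →  p(s(p(a)))   [R5 at 1]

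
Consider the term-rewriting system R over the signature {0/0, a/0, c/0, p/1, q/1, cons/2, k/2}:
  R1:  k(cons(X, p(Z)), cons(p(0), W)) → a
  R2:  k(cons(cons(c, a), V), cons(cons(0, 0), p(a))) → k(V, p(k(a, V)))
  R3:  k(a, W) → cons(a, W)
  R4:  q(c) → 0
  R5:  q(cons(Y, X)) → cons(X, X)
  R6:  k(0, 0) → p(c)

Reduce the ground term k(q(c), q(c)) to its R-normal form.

p(c)

1. k(q(c), q(c))  →  k(0, q(c))   [R4 at 1]
2. k(0, q(c))  →  k(0, 0)   [R4 at 2]
3. k(0, 0)  →  p(c)   [R6 at ε]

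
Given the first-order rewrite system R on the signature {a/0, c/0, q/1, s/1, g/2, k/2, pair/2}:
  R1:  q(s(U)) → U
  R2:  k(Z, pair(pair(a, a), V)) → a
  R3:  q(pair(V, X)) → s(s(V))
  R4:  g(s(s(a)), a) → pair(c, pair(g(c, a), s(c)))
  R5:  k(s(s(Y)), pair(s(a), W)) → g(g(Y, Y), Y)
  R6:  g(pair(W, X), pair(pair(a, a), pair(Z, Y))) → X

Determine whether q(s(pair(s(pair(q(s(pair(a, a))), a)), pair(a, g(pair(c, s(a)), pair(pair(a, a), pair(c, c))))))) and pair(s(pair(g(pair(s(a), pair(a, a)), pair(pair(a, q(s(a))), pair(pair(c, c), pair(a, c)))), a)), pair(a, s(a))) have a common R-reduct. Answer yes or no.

yes — NF(t₁) = pair(s(pair(pair(a, a), a)), pair(a, s(a))), NF(t₂) = pair(s(pair(pair(a, a), a)), pair(a, s(a)))

Reduce t₁ = q(s(pair(s(pair(q(s(pair(a, a))), a)), pair(a, g(pair(c, s(a)), pair(pair(a, a), pair(c, c))))))):
1. q(s(pair(s(pair(q(s(pair(a, a))), a)), pair(a, g(pair(c, s(a)), pair(pair(a, a), pair(c, c)))))))  →  pair(s(pair(q(s(pair(a, a))), a)), pair(a, g(pair(c, s(a)), pair(pair(a, a), pair(c, c)))))   [R1 at ε]
2. pair(s(pair(q(s(pair(a, a))), a)), pair(a, g(pair(c, s(a)), pair(pair(a, a), pair(c, c)))))  →  pair(s(pair(pair(a, a), a)), pair(a, g(pair(c, s(a)), pair(pair(a, a), pair(c, c)))))   [R1 at 1.1.1]
3. pair(s(pair(pair(a, a), a)), pair(a, g(pair(c, s(a)), pair(pair(a, a), pair(c, c)))))  →  pair(s(pair(pair(a, a), a)), pair(a, s(a)))   [R6 at 2.2]

Reduce t₂ = pair(s(pair(g(pair(s(a), pair(a, a)), pair(pair(a, q(s(a))), pair(pair(c, c), pair(a, c)))), a)), pair(a, s(a))):
1. pair(s(pair(g(pair(s(a), pair(a, a)), pair(pair(a, q(s(a))), pair(pair(c, c), pair(a, c)))), a)), pair(a, s(a)))  →  pair(s(pair(g(pair(s(a), pair(a, a)), pair(pair(a, a), pair(pair(c, c), pair(a, c)))), a)), pair(a, s(a)))   [R1 at 1.1.1.2.1.2]
2. pair(s(pair(g(pair(s(a), pair(a, a)), pair(pair(a, a), pair(pair(c, c), pair(a, c)))), a)), pair(a, s(a)))  →  pair(s(pair(pair(a, a), a)), pair(a, s(a)))   [R6 at 1.1.1]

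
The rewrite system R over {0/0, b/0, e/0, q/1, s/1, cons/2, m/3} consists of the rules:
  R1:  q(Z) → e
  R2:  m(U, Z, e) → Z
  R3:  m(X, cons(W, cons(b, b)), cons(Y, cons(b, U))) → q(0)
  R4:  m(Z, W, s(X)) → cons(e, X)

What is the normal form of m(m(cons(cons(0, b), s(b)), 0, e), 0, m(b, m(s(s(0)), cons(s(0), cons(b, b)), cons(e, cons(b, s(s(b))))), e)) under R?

0

1. m(m(cons(cons(0, b), s(b)), 0, e), 0, m(b, m(s(s(0)), cons(s(0), cons(b, b)), cons(e, cons(b, s(s(b))))), e))  →  m(0, 0, m(b, m(s(s(0)), cons(s(0), cons(b, b)), cons(e, cons(b, s(s(b))))), e))   [R2 at 1]
2. m(0, 0, m(b, m(s(s(0)), cons(s(0), cons(b, b)), cons(e, cons(b, s(s(b))))), e))  →  m(0, 0, m(s(s(0)), cons(s(0), cons(b, b)), cons(e, cons(b, s(s(b))))))   [R2 at 3]
3. m(0, 0, m(s(s(0)), cons(s(0), cons(b, b)), cons(e, cons(b, s(s(b))))))  →  m(0, 0, q(0))   [R3 at 3]
4. m(0, 0, q(0))  →  m(0, 0, e)   [R1 at 3]
5. m(0, 0, e)  →  0   [R2 at ε]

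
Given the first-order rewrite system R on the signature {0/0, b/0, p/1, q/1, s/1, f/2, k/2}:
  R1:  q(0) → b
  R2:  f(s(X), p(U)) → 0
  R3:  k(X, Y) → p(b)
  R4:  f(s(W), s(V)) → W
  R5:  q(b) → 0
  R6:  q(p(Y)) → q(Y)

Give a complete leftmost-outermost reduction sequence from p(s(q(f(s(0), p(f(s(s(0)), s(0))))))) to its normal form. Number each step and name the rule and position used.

p(s(b))

1. p(s(q(f(s(0), p(f(s(s(0)), s(0)))))))  →  p(s(q(0)))   [R2 at 1.1.1]
2. p(s(q(0)))  →  p(s(b))   [R1 at 1.1]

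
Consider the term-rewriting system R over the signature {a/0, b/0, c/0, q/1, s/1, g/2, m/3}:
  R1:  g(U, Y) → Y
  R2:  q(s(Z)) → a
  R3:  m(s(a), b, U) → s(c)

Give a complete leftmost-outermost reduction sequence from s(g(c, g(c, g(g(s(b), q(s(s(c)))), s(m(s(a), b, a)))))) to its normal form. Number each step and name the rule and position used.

1. s(g(c, g(c, g(g(s(b), q(s(s(c)))), s(m(s(a), b, a))))))  →  s(g(c, g(g(s(b), q(s(s(c)))), s(m(s(a), b, a)))))   [R1 at 1]
2. s(g(c, g(g(s(b), q(s(s(c)))), s(m(s(a), b, a)))))  →  s(g(g(s(b), q(s(s(c)))), s(m(s(a), b, a))))   [R1 at 1]
3. s(g(g(s(b), q(s(s(c)))), s(m(s(a), b, a))))  →  s(s(m(s(a), b, a)))   [R1 at 1]
4. s(s(m(s(a), b, a)))  →  s(s(s(c)))   [R3 at 1.1]

s(s(s(c)))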